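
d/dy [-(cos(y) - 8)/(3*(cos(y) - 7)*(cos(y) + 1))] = (sin(y)^2 + 16*cos(y) - 56)*sin(y)/(3*(cos(y) - 7)^2*(cos(y) + 1)^2)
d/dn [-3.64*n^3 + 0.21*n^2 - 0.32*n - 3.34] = -10.92*n^2 + 0.42*n - 0.32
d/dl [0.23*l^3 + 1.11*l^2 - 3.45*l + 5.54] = 0.69*l^2 + 2.22*l - 3.45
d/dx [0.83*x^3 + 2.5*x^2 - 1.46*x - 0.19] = 2.49*x^2 + 5.0*x - 1.46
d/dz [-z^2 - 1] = -2*z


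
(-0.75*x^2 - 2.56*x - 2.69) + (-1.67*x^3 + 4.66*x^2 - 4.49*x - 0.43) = -1.67*x^3 + 3.91*x^2 - 7.05*x - 3.12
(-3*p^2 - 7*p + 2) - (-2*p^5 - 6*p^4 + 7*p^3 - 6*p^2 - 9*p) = 2*p^5 + 6*p^4 - 7*p^3 + 3*p^2 + 2*p + 2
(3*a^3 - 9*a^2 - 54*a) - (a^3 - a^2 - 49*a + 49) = 2*a^3 - 8*a^2 - 5*a - 49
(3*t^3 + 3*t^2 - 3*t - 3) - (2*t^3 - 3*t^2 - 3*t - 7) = t^3 + 6*t^2 + 4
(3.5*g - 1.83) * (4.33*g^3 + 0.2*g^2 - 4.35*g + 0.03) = 15.155*g^4 - 7.2239*g^3 - 15.591*g^2 + 8.0655*g - 0.0549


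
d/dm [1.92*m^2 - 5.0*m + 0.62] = 3.84*m - 5.0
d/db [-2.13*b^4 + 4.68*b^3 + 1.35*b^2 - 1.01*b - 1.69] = -8.52*b^3 + 14.04*b^2 + 2.7*b - 1.01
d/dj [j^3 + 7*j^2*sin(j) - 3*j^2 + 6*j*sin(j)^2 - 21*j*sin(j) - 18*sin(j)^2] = 7*j^2*cos(j) + 3*j^2 + 14*j*sin(j) + 6*j*sin(2*j) - 21*j*cos(j) - 6*j + 6*sin(j)^2 - 21*sin(j) - 18*sin(2*j)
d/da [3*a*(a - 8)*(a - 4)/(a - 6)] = 6*(a^3 - 15*a^2 + 72*a - 96)/(a^2 - 12*a + 36)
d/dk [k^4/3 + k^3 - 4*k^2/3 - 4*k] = 4*k^3/3 + 3*k^2 - 8*k/3 - 4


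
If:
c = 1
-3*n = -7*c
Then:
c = 1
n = 7/3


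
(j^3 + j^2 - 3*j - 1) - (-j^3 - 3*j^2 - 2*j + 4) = 2*j^3 + 4*j^2 - j - 5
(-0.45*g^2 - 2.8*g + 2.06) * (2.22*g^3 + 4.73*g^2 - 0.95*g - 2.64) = -0.999*g^5 - 8.3445*g^4 - 8.2433*g^3 + 13.5918*g^2 + 5.435*g - 5.4384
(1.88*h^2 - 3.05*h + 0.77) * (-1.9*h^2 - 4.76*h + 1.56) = -3.572*h^4 - 3.1538*h^3 + 15.9878*h^2 - 8.4232*h + 1.2012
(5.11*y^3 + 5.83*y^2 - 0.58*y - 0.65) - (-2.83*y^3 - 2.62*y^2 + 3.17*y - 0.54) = 7.94*y^3 + 8.45*y^2 - 3.75*y - 0.11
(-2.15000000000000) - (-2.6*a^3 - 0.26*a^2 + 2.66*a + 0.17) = 2.6*a^3 + 0.26*a^2 - 2.66*a - 2.32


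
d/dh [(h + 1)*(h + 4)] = 2*h + 5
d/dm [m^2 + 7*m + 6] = 2*m + 7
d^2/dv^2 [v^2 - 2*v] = 2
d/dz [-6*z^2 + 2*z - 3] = 2 - 12*z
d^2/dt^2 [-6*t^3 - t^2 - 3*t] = -36*t - 2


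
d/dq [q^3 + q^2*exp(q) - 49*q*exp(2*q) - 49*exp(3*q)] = q^2*exp(q) + 3*q^2 - 98*q*exp(2*q) + 2*q*exp(q) - 147*exp(3*q) - 49*exp(2*q)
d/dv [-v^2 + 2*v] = 2 - 2*v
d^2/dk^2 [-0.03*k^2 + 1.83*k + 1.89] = -0.0600000000000000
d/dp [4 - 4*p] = -4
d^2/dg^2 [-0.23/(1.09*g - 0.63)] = -0.546526/(1.09*g - 0.63)^3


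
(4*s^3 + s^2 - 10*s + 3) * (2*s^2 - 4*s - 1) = 8*s^5 - 14*s^4 - 28*s^3 + 45*s^2 - 2*s - 3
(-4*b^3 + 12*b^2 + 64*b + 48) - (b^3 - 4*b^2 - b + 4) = -5*b^3 + 16*b^2 + 65*b + 44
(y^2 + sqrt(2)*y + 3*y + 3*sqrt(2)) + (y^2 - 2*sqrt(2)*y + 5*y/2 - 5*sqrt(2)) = 2*y^2 - sqrt(2)*y + 11*y/2 - 2*sqrt(2)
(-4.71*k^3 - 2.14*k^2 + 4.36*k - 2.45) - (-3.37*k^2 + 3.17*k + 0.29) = -4.71*k^3 + 1.23*k^2 + 1.19*k - 2.74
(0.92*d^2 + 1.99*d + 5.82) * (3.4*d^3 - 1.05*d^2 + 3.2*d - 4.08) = 3.128*d^5 + 5.8*d^4 + 20.6425*d^3 - 3.4966*d^2 + 10.5048*d - 23.7456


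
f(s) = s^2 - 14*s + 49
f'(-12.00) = -38.00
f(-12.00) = 361.00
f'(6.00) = -2.00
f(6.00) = 1.00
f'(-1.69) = -17.38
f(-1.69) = 75.52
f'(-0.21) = -14.42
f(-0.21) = 51.98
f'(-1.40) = -16.80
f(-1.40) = 70.56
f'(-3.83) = -21.66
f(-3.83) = 117.29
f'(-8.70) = -31.40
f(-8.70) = 246.49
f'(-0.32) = -14.64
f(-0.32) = 53.58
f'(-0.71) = -15.42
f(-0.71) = 59.44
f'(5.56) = -2.88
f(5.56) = 2.07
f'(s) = 2*s - 14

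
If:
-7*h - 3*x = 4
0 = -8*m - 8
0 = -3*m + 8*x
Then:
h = -23/56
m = -1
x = -3/8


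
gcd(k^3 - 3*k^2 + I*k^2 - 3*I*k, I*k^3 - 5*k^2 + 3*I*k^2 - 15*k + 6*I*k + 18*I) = 1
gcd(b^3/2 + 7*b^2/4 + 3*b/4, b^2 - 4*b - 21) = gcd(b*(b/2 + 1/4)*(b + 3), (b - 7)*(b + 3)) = b + 3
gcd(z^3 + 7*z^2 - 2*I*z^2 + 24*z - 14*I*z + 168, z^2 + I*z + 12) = z + 4*I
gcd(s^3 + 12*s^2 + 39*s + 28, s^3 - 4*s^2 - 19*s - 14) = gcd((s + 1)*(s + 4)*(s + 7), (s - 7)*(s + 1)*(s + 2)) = s + 1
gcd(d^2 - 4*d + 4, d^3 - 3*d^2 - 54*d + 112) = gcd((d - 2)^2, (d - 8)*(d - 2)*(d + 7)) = d - 2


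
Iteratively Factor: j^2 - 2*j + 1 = (j - 1)*(j - 1)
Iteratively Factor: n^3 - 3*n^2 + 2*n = (n - 2)*(n^2 - n) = n*(n - 2)*(n - 1)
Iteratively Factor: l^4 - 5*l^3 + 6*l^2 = (l)*(l^3 - 5*l^2 + 6*l) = l^2*(l^2 - 5*l + 6) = l^2*(l - 3)*(l - 2)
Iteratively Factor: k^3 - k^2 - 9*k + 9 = (k - 3)*(k^2 + 2*k - 3) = (k - 3)*(k - 1)*(k + 3)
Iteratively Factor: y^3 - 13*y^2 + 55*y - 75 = (y - 3)*(y^2 - 10*y + 25) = (y - 5)*(y - 3)*(y - 5)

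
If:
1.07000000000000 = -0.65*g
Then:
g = -1.65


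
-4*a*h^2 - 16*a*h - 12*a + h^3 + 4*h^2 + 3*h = (-4*a + h)*(h + 1)*(h + 3)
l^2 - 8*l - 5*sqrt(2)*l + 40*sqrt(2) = (l - 8)*(l - 5*sqrt(2))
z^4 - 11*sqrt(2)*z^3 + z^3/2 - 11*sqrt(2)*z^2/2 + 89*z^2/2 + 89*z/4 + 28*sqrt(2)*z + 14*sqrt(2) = (z + 1/2)*(z - 8*sqrt(2))*(z - 7*sqrt(2)/2)*(z + sqrt(2)/2)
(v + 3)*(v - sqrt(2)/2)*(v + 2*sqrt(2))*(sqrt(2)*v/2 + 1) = sqrt(2)*v^4/2 + 3*sqrt(2)*v^3/2 + 5*v^3/2 + sqrt(2)*v^2/2 + 15*v^2/2 - 2*v + 3*sqrt(2)*v/2 - 6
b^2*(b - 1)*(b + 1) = b^4 - b^2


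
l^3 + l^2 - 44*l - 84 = (l - 7)*(l + 2)*(l + 6)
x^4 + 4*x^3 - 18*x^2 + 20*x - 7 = (x - 1)^3*(x + 7)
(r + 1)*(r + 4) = r^2 + 5*r + 4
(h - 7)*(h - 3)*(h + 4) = h^3 - 6*h^2 - 19*h + 84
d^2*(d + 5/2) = d^3 + 5*d^2/2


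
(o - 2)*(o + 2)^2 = o^3 + 2*o^2 - 4*o - 8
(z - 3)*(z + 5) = z^2 + 2*z - 15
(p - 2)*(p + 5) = p^2 + 3*p - 10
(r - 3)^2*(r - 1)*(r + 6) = r^4 - r^3 - 27*r^2 + 81*r - 54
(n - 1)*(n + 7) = n^2 + 6*n - 7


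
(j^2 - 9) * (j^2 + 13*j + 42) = j^4 + 13*j^3 + 33*j^2 - 117*j - 378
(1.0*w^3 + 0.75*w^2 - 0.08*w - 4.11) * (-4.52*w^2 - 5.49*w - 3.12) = -4.52*w^5 - 8.88*w^4 - 6.8759*w^3 + 16.6764*w^2 + 22.8135*w + 12.8232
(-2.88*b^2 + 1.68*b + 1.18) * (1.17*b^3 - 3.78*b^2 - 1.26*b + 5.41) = -3.3696*b^5 + 12.852*b^4 - 1.341*b^3 - 22.158*b^2 + 7.602*b + 6.3838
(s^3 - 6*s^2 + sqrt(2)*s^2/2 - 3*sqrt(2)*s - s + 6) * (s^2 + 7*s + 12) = s^5 + sqrt(2)*s^4/2 + s^4 - 31*s^3 + sqrt(2)*s^3/2 - 73*s^2 - 15*sqrt(2)*s^2 - 36*sqrt(2)*s + 30*s + 72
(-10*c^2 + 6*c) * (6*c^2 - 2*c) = -60*c^4 + 56*c^3 - 12*c^2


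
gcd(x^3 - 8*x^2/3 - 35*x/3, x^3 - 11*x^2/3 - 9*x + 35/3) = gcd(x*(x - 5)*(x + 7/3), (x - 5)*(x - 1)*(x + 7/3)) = x^2 - 8*x/3 - 35/3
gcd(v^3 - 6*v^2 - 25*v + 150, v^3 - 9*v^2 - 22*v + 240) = v^2 - v - 30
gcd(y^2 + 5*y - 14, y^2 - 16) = 1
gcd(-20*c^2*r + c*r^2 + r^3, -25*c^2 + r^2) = 5*c + r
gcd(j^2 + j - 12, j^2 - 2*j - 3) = j - 3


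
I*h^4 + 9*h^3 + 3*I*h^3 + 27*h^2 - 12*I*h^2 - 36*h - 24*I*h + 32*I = (h + 4)*(h - 8*I)*(h - I)*(I*h - I)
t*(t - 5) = t^2 - 5*t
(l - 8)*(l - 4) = l^2 - 12*l + 32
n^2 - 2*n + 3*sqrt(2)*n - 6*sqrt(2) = (n - 2)*(n + 3*sqrt(2))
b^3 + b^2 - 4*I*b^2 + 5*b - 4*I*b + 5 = (b + 1)*(b - 5*I)*(b + I)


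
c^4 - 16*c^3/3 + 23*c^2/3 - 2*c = c*(c - 3)*(c - 2)*(c - 1/3)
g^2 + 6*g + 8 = (g + 2)*(g + 4)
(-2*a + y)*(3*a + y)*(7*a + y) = -42*a^3 + a^2*y + 8*a*y^2 + y^3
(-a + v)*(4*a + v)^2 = -16*a^3 + 8*a^2*v + 7*a*v^2 + v^3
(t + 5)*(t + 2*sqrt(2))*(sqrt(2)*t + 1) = sqrt(2)*t^3 + 5*t^2 + 5*sqrt(2)*t^2 + 2*sqrt(2)*t + 25*t + 10*sqrt(2)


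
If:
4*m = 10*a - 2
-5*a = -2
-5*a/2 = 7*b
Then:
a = 2/5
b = -1/7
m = 1/2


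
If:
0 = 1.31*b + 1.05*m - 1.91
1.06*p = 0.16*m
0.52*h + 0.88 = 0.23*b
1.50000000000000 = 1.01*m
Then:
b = 0.27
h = -1.57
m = 1.49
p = 0.22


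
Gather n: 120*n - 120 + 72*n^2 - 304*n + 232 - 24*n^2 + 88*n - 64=48*n^2 - 96*n + 48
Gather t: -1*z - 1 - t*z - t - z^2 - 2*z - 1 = t*(-z - 1) - z^2 - 3*z - 2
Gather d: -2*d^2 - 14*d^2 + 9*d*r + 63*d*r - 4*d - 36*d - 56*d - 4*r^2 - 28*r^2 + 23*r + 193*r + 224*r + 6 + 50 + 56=-16*d^2 + d*(72*r - 96) - 32*r^2 + 440*r + 112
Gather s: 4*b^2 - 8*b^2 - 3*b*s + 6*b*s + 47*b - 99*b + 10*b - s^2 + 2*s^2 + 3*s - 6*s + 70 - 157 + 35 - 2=-4*b^2 - 42*b + s^2 + s*(3*b - 3) - 54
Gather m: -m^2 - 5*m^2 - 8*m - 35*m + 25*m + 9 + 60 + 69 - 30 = -6*m^2 - 18*m + 108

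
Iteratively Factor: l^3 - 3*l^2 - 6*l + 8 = (l + 2)*(l^2 - 5*l + 4) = (l - 4)*(l + 2)*(l - 1)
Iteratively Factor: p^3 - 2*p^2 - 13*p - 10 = (p + 1)*(p^2 - 3*p - 10) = (p - 5)*(p + 1)*(p + 2)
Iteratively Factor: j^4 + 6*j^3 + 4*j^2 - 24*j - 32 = (j + 2)*(j^3 + 4*j^2 - 4*j - 16) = (j + 2)^2*(j^2 + 2*j - 8) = (j - 2)*(j + 2)^2*(j + 4)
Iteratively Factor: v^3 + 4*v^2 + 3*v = (v + 1)*(v^2 + 3*v) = (v + 1)*(v + 3)*(v)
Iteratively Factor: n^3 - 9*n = (n)*(n^2 - 9) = n*(n - 3)*(n + 3)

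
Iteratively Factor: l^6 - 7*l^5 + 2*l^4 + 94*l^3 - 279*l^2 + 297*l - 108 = (l - 3)*(l^5 - 4*l^4 - 10*l^3 + 64*l^2 - 87*l + 36) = (l - 3)*(l + 4)*(l^4 - 8*l^3 + 22*l^2 - 24*l + 9) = (l - 3)*(l - 1)*(l + 4)*(l^3 - 7*l^2 + 15*l - 9) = (l - 3)*(l - 1)^2*(l + 4)*(l^2 - 6*l + 9) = (l - 3)^2*(l - 1)^2*(l + 4)*(l - 3)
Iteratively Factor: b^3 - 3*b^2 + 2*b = (b - 2)*(b^2 - b) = b*(b - 2)*(b - 1)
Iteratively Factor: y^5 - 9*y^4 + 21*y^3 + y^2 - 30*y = (y - 5)*(y^4 - 4*y^3 + y^2 + 6*y) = (y - 5)*(y - 2)*(y^3 - 2*y^2 - 3*y) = (y - 5)*(y - 2)*(y + 1)*(y^2 - 3*y) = y*(y - 5)*(y - 2)*(y + 1)*(y - 3)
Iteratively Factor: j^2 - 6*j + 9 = (j - 3)*(j - 3)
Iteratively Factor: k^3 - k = (k - 1)*(k^2 + k) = k*(k - 1)*(k + 1)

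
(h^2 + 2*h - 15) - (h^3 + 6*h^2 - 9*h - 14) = -h^3 - 5*h^2 + 11*h - 1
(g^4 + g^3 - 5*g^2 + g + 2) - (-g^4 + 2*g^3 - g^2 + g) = 2*g^4 - g^3 - 4*g^2 + 2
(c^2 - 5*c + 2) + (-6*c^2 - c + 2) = -5*c^2 - 6*c + 4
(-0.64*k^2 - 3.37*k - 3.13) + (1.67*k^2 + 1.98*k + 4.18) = 1.03*k^2 - 1.39*k + 1.05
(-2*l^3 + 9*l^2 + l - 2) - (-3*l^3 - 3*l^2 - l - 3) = l^3 + 12*l^2 + 2*l + 1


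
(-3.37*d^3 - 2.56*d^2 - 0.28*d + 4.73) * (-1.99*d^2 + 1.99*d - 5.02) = 6.7063*d^5 - 1.6119*d^4 + 12.3802*d^3 + 2.8813*d^2 + 10.8183*d - 23.7446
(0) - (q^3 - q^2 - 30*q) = -q^3 + q^2 + 30*q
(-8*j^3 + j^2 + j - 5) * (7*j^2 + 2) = -56*j^5 + 7*j^4 - 9*j^3 - 33*j^2 + 2*j - 10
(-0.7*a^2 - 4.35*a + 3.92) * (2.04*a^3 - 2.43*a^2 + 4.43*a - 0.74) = -1.428*a^5 - 7.173*a^4 + 15.4663*a^3 - 28.2781*a^2 + 20.5846*a - 2.9008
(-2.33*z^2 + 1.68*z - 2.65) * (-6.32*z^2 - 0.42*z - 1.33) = 14.7256*z^4 - 9.639*z^3 + 19.1413*z^2 - 1.1214*z + 3.5245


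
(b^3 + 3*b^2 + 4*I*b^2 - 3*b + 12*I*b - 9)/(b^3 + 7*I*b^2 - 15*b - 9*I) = (b + 3)/(b + 3*I)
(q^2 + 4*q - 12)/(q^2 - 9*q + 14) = (q + 6)/(q - 7)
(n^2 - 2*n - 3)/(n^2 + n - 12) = (n + 1)/(n + 4)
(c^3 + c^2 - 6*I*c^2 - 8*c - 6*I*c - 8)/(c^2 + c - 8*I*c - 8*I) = (c^2 - 6*I*c - 8)/(c - 8*I)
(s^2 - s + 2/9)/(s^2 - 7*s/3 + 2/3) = (s - 2/3)/(s - 2)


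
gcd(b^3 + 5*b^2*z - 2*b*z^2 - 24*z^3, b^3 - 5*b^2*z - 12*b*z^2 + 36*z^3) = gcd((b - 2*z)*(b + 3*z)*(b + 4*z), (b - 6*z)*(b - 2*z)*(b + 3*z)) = -b^2 - b*z + 6*z^2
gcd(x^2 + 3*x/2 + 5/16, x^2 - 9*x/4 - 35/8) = x + 5/4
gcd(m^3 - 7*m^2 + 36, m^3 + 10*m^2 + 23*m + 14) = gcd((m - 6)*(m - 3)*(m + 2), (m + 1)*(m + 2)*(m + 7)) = m + 2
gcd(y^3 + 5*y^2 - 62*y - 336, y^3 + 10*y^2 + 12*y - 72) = y + 6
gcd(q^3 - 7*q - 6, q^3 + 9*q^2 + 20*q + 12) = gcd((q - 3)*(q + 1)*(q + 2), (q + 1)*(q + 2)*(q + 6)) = q^2 + 3*q + 2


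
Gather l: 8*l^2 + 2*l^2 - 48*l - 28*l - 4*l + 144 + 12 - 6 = 10*l^2 - 80*l + 150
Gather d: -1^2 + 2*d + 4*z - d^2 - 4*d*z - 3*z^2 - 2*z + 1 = -d^2 + d*(2 - 4*z) - 3*z^2 + 2*z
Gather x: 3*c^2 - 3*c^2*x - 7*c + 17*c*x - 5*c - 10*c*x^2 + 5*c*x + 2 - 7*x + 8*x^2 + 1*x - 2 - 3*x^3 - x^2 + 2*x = 3*c^2 - 12*c - 3*x^3 + x^2*(7 - 10*c) + x*(-3*c^2 + 22*c - 4)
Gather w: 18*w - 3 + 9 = 18*w + 6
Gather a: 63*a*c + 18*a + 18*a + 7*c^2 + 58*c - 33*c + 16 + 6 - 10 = a*(63*c + 36) + 7*c^2 + 25*c + 12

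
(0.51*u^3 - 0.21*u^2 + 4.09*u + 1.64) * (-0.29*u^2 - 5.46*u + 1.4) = -0.1479*u^5 - 2.7237*u^4 + 0.6745*u^3 - 23.101*u^2 - 3.2284*u + 2.296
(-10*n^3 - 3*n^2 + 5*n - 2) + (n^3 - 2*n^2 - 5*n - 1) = -9*n^3 - 5*n^2 - 3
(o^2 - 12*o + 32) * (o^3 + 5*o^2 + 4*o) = o^5 - 7*o^4 - 24*o^3 + 112*o^2 + 128*o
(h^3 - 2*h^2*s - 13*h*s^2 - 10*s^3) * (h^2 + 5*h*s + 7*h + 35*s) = h^5 + 3*h^4*s + 7*h^4 - 23*h^3*s^2 + 21*h^3*s - 75*h^2*s^3 - 161*h^2*s^2 - 50*h*s^4 - 525*h*s^3 - 350*s^4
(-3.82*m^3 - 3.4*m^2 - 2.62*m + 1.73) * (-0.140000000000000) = 0.5348*m^3 + 0.476*m^2 + 0.3668*m - 0.2422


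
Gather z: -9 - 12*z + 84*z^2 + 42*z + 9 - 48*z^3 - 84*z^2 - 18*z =-48*z^3 + 12*z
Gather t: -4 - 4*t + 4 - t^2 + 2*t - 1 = -t^2 - 2*t - 1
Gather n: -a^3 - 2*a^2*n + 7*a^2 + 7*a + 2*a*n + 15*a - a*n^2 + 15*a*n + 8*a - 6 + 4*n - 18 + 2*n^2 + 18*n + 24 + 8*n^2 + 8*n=-a^3 + 7*a^2 + 30*a + n^2*(10 - a) + n*(-2*a^2 + 17*a + 30)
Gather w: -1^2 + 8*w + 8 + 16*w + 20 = 24*w + 27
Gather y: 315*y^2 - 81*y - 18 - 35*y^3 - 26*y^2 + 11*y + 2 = -35*y^3 + 289*y^2 - 70*y - 16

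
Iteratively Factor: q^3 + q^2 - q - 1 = (q - 1)*(q^2 + 2*q + 1) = (q - 1)*(q + 1)*(q + 1)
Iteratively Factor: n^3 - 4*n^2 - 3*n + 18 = (n - 3)*(n^2 - n - 6) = (n - 3)^2*(n + 2)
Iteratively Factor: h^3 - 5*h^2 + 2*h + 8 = (h + 1)*(h^2 - 6*h + 8) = (h - 2)*(h + 1)*(h - 4)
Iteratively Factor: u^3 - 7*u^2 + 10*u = (u)*(u^2 - 7*u + 10) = u*(u - 5)*(u - 2)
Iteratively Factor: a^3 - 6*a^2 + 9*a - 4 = (a - 1)*(a^2 - 5*a + 4) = (a - 1)^2*(a - 4)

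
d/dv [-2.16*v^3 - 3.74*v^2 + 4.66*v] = -6.48*v^2 - 7.48*v + 4.66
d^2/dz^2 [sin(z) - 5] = -sin(z)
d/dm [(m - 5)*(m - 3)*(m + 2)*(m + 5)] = 4*m^3 - 3*m^2 - 62*m + 25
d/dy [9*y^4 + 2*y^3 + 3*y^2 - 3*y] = 36*y^3 + 6*y^2 + 6*y - 3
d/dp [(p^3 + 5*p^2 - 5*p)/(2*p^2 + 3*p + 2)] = (2*p^4 + 6*p^3 + 31*p^2 + 20*p - 10)/(4*p^4 + 12*p^3 + 17*p^2 + 12*p + 4)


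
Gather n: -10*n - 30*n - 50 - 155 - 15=-40*n - 220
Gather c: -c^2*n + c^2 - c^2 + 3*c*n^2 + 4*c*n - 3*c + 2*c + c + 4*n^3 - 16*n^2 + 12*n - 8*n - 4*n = -c^2*n + c*(3*n^2 + 4*n) + 4*n^3 - 16*n^2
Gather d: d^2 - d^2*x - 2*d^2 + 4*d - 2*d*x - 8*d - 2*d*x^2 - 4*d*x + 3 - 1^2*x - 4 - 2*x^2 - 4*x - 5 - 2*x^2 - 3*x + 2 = d^2*(-x - 1) + d*(-2*x^2 - 6*x - 4) - 4*x^2 - 8*x - 4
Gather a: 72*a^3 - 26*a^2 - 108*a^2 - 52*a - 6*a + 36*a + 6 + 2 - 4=72*a^3 - 134*a^2 - 22*a + 4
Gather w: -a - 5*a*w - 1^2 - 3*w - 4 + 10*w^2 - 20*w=-a + 10*w^2 + w*(-5*a - 23) - 5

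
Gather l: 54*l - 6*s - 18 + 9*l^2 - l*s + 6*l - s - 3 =9*l^2 + l*(60 - s) - 7*s - 21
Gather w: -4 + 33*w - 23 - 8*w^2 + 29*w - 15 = -8*w^2 + 62*w - 42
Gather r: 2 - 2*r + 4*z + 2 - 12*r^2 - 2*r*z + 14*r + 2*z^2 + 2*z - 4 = -12*r^2 + r*(12 - 2*z) + 2*z^2 + 6*z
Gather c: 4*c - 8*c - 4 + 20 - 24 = -4*c - 8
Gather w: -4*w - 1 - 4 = -4*w - 5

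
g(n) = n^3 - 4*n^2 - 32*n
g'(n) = 3*n^2 - 8*n - 32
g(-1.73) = 38.21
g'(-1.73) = -9.18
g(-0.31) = 9.51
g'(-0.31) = -29.23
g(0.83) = -28.74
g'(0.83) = -36.57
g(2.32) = -83.28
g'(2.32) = -34.41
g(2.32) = -83.28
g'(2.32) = -34.41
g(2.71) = -96.19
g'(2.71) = -31.65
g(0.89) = -30.94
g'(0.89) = -36.74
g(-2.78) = 36.56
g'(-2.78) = 13.43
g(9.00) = 117.00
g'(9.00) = 139.00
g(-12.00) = -1920.00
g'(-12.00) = 496.00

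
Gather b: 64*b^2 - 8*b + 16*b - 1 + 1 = 64*b^2 + 8*b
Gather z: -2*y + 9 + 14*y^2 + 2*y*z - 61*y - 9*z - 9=14*y^2 - 63*y + z*(2*y - 9)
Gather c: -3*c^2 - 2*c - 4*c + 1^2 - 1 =-3*c^2 - 6*c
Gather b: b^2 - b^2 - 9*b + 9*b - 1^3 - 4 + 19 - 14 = 0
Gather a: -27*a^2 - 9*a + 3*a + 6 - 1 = -27*a^2 - 6*a + 5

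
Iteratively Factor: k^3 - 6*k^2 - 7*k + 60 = (k + 3)*(k^2 - 9*k + 20) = (k - 5)*(k + 3)*(k - 4)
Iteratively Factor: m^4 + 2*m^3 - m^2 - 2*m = (m)*(m^3 + 2*m^2 - m - 2) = m*(m + 2)*(m^2 - 1) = m*(m + 1)*(m + 2)*(m - 1)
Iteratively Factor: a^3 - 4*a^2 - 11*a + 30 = (a - 5)*(a^2 + a - 6) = (a - 5)*(a - 2)*(a + 3)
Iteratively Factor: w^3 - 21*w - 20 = (w - 5)*(w^2 + 5*w + 4) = (w - 5)*(w + 4)*(w + 1)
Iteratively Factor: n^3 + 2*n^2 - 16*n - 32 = (n - 4)*(n^2 + 6*n + 8) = (n - 4)*(n + 2)*(n + 4)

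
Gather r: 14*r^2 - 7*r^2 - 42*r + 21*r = 7*r^2 - 21*r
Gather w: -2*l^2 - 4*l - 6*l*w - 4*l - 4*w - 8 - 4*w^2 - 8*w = -2*l^2 - 8*l - 4*w^2 + w*(-6*l - 12) - 8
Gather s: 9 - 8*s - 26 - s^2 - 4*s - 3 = -s^2 - 12*s - 20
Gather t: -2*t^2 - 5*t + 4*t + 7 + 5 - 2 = -2*t^2 - t + 10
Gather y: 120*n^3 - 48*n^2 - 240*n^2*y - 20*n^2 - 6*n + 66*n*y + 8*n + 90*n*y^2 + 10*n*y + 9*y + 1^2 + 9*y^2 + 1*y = 120*n^3 - 68*n^2 + 2*n + y^2*(90*n + 9) + y*(-240*n^2 + 76*n + 10) + 1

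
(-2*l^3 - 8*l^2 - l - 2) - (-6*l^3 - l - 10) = 4*l^3 - 8*l^2 + 8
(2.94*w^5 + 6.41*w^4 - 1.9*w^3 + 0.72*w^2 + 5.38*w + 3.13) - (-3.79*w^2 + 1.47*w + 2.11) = 2.94*w^5 + 6.41*w^4 - 1.9*w^3 + 4.51*w^2 + 3.91*w + 1.02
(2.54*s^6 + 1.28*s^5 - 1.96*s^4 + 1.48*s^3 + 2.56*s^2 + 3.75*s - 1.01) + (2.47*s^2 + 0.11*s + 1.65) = 2.54*s^6 + 1.28*s^5 - 1.96*s^4 + 1.48*s^3 + 5.03*s^2 + 3.86*s + 0.64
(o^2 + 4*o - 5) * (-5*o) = -5*o^3 - 20*o^2 + 25*o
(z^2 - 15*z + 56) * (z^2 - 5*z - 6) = z^4 - 20*z^3 + 125*z^2 - 190*z - 336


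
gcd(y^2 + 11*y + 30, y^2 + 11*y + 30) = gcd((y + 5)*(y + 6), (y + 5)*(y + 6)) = y^2 + 11*y + 30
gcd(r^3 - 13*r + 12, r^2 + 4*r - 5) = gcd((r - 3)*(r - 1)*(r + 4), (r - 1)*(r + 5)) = r - 1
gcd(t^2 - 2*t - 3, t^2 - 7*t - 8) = t + 1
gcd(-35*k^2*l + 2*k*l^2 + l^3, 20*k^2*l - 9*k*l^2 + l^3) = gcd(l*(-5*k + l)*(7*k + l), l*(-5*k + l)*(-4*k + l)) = 5*k*l - l^2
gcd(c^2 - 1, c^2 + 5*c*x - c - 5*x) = c - 1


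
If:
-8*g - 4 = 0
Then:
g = -1/2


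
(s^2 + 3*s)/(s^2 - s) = (s + 3)/(s - 1)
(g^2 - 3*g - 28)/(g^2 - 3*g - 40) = (-g^2 + 3*g + 28)/(-g^2 + 3*g + 40)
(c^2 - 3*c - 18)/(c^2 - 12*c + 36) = (c + 3)/(c - 6)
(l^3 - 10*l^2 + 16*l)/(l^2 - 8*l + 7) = l*(l^2 - 10*l + 16)/(l^2 - 8*l + 7)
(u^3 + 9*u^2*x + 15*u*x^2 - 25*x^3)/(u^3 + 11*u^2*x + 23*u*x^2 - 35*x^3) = (u + 5*x)/(u + 7*x)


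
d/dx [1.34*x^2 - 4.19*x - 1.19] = 2.68*x - 4.19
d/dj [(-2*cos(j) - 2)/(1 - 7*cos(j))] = 16*sin(j)/(7*cos(j) - 1)^2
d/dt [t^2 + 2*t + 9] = 2*t + 2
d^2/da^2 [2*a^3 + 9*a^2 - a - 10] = 12*a + 18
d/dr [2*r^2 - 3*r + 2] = 4*r - 3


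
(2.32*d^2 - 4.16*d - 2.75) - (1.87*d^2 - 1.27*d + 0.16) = 0.45*d^2 - 2.89*d - 2.91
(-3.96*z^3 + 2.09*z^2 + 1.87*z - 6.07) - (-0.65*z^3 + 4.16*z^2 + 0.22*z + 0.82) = -3.31*z^3 - 2.07*z^2 + 1.65*z - 6.89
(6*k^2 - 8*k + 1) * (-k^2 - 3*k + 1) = -6*k^4 - 10*k^3 + 29*k^2 - 11*k + 1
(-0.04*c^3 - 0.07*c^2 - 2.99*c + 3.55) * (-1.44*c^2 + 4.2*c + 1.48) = 0.0576*c^5 - 0.0672*c^4 + 3.9524*c^3 - 17.7736*c^2 + 10.4848*c + 5.254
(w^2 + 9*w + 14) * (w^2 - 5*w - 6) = w^4 + 4*w^3 - 37*w^2 - 124*w - 84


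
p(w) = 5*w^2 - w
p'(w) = 10*w - 1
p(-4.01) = 84.41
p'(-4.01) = -41.10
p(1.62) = 11.50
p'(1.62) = 15.20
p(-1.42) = 11.50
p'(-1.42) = -15.20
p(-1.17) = 8.01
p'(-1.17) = -12.70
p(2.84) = 37.49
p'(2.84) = 27.40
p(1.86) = 15.44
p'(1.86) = 17.60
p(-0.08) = 0.11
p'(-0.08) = -1.80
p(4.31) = 88.57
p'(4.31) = 42.10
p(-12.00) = 732.00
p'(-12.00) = -121.00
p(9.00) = 396.00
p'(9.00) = 89.00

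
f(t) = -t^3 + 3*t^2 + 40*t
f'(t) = -3*t^2 + 6*t + 40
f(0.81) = 33.84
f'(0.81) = 42.89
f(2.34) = 97.21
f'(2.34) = 37.61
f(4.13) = 145.93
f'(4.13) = 13.61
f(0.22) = 8.93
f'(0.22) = 41.17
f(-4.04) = -46.70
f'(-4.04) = -33.20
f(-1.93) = -58.84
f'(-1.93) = 17.25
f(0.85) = 35.55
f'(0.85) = 42.93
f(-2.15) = -62.19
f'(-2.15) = 13.23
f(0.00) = 0.00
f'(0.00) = 40.00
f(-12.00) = 1680.00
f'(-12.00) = -464.00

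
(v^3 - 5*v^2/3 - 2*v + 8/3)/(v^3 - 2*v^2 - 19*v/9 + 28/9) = 3*(v - 2)/(3*v - 7)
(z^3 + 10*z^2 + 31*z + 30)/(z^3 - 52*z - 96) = (z^2 + 8*z + 15)/(z^2 - 2*z - 48)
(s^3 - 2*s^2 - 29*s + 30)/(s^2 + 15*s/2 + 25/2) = 2*(s^2 - 7*s + 6)/(2*s + 5)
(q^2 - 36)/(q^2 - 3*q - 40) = (36 - q^2)/(-q^2 + 3*q + 40)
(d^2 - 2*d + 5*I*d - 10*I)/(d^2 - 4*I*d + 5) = (d^2 + d*(-2 + 5*I) - 10*I)/(d^2 - 4*I*d + 5)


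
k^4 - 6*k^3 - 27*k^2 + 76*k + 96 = (k - 8)*(k - 3)*(k + 1)*(k + 4)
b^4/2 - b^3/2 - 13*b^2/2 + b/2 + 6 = (b/2 + 1/2)*(b - 4)*(b - 1)*(b + 3)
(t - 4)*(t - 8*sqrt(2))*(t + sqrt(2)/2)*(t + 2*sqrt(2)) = t^4 - 11*sqrt(2)*t^3/2 - 4*t^3 - 38*t^2 + 22*sqrt(2)*t^2 - 16*sqrt(2)*t + 152*t + 64*sqrt(2)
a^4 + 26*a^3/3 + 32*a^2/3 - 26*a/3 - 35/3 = (a - 1)*(a + 1)*(a + 5/3)*(a + 7)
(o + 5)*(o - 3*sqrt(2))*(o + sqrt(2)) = o^3 - 2*sqrt(2)*o^2 + 5*o^2 - 10*sqrt(2)*o - 6*o - 30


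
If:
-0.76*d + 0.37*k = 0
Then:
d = 0.486842105263158*k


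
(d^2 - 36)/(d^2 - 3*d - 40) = (36 - d^2)/(-d^2 + 3*d + 40)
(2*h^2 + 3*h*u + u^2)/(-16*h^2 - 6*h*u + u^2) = (h + u)/(-8*h + u)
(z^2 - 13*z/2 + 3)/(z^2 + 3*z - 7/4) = 2*(z - 6)/(2*z + 7)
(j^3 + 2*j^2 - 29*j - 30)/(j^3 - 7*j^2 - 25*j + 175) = (j^2 + 7*j + 6)/(j^2 - 2*j - 35)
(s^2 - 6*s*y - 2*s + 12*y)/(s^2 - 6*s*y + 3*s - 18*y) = (s - 2)/(s + 3)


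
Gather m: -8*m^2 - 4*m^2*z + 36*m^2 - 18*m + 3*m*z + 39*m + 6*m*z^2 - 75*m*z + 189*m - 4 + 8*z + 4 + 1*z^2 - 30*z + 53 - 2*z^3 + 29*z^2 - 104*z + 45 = m^2*(28 - 4*z) + m*(6*z^2 - 72*z + 210) - 2*z^3 + 30*z^2 - 126*z + 98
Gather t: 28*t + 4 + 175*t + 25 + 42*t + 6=245*t + 35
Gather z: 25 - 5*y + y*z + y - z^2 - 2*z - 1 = -4*y - z^2 + z*(y - 2) + 24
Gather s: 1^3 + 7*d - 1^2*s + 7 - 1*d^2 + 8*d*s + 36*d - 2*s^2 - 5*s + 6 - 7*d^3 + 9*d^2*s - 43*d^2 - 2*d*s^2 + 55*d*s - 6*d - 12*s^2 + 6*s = -7*d^3 - 44*d^2 + 37*d + s^2*(-2*d - 14) + s*(9*d^2 + 63*d) + 14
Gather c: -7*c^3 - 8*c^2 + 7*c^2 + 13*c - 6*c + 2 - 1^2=-7*c^3 - c^2 + 7*c + 1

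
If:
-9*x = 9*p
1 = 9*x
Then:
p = -1/9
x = 1/9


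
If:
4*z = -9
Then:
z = -9/4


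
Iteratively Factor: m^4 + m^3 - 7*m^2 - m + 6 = (m - 1)*(m^3 + 2*m^2 - 5*m - 6) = (m - 1)*(m + 1)*(m^2 + m - 6) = (m - 2)*(m - 1)*(m + 1)*(m + 3)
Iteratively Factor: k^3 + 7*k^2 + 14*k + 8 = (k + 1)*(k^2 + 6*k + 8) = (k + 1)*(k + 2)*(k + 4)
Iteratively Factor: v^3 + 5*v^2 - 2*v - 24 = (v + 3)*(v^2 + 2*v - 8) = (v - 2)*(v + 3)*(v + 4)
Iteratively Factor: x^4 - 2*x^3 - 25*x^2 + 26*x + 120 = (x - 3)*(x^3 + x^2 - 22*x - 40) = (x - 3)*(x + 4)*(x^2 - 3*x - 10) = (x - 3)*(x + 2)*(x + 4)*(x - 5)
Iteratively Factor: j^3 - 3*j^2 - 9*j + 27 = (j + 3)*(j^2 - 6*j + 9) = (j - 3)*(j + 3)*(j - 3)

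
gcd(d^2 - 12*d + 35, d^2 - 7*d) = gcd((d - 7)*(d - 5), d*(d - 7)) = d - 7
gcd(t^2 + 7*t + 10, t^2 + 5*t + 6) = t + 2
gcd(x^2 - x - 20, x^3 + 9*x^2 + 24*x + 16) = x + 4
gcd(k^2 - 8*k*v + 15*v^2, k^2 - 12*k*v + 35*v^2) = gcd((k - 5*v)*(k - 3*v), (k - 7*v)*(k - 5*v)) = -k + 5*v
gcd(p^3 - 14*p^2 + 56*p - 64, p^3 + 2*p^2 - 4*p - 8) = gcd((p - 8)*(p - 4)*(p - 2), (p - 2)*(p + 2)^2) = p - 2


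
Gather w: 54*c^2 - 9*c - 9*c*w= 54*c^2 - 9*c*w - 9*c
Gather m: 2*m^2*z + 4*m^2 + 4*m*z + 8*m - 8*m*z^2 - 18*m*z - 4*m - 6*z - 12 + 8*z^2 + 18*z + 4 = m^2*(2*z + 4) + m*(-8*z^2 - 14*z + 4) + 8*z^2 + 12*z - 8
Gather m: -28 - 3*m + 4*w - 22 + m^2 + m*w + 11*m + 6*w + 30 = m^2 + m*(w + 8) + 10*w - 20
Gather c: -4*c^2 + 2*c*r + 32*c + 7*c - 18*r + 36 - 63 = -4*c^2 + c*(2*r + 39) - 18*r - 27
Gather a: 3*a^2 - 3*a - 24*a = 3*a^2 - 27*a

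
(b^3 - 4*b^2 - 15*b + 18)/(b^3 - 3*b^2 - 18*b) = (b - 1)/b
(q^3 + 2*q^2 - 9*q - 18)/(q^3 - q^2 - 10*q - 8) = (q^2 - 9)/(q^2 - 3*q - 4)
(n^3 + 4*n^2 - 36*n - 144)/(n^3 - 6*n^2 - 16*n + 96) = (n + 6)/(n - 4)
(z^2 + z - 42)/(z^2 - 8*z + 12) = (z + 7)/(z - 2)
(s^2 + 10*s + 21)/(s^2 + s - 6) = (s + 7)/(s - 2)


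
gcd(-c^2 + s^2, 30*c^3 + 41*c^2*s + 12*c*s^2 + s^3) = c + s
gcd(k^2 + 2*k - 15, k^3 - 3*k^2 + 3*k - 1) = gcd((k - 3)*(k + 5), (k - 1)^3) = 1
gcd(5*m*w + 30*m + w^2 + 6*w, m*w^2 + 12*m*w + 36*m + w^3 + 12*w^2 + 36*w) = w + 6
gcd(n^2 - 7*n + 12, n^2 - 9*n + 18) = n - 3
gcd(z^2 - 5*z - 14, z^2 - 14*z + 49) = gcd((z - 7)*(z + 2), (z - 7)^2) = z - 7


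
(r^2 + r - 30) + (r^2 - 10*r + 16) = 2*r^2 - 9*r - 14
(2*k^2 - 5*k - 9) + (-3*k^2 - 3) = -k^2 - 5*k - 12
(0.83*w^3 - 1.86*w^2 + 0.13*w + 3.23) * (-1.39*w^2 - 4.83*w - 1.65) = -1.1537*w^5 - 1.4235*w^4 + 7.4336*w^3 - 2.0486*w^2 - 15.8154*w - 5.3295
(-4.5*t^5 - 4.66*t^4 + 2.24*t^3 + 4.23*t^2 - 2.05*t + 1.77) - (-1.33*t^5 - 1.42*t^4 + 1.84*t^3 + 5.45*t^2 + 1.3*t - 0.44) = -3.17*t^5 - 3.24*t^4 + 0.4*t^3 - 1.22*t^2 - 3.35*t + 2.21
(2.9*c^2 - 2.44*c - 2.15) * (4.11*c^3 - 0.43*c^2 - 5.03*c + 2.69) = 11.919*c^5 - 11.2754*c^4 - 22.3743*c^3 + 20.9987*c^2 + 4.2509*c - 5.7835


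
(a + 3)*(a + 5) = a^2 + 8*a + 15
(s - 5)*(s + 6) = s^2 + s - 30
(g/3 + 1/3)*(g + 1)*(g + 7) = g^3/3 + 3*g^2 + 5*g + 7/3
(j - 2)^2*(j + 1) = j^3 - 3*j^2 + 4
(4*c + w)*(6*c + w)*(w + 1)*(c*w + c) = 24*c^3*w^2 + 48*c^3*w + 24*c^3 + 10*c^2*w^3 + 20*c^2*w^2 + 10*c^2*w + c*w^4 + 2*c*w^3 + c*w^2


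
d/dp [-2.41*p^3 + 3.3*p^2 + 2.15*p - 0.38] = -7.23*p^2 + 6.6*p + 2.15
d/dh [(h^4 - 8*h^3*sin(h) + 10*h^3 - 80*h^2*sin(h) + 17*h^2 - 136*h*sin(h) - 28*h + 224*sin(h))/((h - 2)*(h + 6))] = 2*(-4*h^5*cos(h) + h^5 - 4*h^4*sin(h) - 56*h^4*cos(h) + 11*h^4 - 32*h^3*sin(h) - 180*h^3*cos(h) + 16*h^3 + 52*h^2*sin(h) + 320*h^2*cos(h) - 132*h^2 + 736*h*sin(h) + 1264*h*cos(h) - 204*h + 368*sin(h) - 1344*cos(h) + 168)/(h^4 + 8*h^3 - 8*h^2 - 96*h + 144)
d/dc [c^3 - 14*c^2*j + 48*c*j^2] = 3*c^2 - 28*c*j + 48*j^2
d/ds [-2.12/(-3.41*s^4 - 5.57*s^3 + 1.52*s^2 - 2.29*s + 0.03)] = (-28.9168*s^3 - 35.4252*s^2 + 6.4448*s - 4.8548)/(3.41*s^4 + 5.57*s^3 - 1.52*s^2 + 2.29*s - 0.03)^2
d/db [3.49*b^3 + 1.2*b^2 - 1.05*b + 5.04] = 10.47*b^2 + 2.4*b - 1.05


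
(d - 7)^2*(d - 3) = d^3 - 17*d^2 + 91*d - 147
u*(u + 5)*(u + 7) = u^3 + 12*u^2 + 35*u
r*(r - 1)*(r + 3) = r^3 + 2*r^2 - 3*r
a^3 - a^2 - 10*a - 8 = (a - 4)*(a + 1)*(a + 2)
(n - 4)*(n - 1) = n^2 - 5*n + 4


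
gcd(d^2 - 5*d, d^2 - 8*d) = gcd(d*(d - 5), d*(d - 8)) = d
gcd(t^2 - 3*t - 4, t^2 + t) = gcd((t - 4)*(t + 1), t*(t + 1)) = t + 1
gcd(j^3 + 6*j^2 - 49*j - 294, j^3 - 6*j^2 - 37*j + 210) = j^2 - j - 42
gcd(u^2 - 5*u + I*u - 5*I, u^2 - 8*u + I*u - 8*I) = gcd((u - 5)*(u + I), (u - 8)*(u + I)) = u + I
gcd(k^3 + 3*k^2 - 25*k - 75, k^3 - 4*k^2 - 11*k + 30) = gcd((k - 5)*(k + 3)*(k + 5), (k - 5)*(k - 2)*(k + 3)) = k^2 - 2*k - 15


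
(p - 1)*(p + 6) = p^2 + 5*p - 6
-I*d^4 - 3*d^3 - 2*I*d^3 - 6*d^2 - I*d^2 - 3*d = d*(d + 1)*(d - 3*I)*(-I*d - I)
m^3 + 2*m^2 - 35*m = m*(m - 5)*(m + 7)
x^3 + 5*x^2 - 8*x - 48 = (x - 3)*(x + 4)^2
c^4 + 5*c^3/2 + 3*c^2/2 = c^2*(c + 1)*(c + 3/2)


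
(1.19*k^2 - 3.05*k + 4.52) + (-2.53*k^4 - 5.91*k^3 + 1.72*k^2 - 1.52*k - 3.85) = -2.53*k^4 - 5.91*k^3 + 2.91*k^2 - 4.57*k + 0.669999999999999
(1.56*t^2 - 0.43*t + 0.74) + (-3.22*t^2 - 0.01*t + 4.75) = -1.66*t^2 - 0.44*t + 5.49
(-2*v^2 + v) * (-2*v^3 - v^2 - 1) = 4*v^5 - v^3 + 2*v^2 - v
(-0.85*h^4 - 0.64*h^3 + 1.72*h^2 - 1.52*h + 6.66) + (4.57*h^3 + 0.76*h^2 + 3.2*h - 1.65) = -0.85*h^4 + 3.93*h^3 + 2.48*h^2 + 1.68*h + 5.01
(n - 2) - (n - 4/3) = -2/3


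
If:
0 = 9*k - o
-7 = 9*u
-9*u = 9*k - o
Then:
No Solution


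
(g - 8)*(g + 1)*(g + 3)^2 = g^4 - g^3 - 41*g^2 - 111*g - 72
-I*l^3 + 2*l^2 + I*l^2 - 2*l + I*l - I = (l + I)^2*(-I*l + I)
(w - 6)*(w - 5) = w^2 - 11*w + 30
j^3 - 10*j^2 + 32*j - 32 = (j - 4)^2*(j - 2)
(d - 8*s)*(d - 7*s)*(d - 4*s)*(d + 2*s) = d^4 - 17*d^3*s + 78*d^2*s^2 + 8*d*s^3 - 448*s^4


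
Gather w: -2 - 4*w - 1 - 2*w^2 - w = -2*w^2 - 5*w - 3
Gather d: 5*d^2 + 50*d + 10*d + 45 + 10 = 5*d^2 + 60*d + 55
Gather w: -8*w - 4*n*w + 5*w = w*(-4*n - 3)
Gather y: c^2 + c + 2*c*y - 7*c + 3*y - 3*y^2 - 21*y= c^2 - 6*c - 3*y^2 + y*(2*c - 18)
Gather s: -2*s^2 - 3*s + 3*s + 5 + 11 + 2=18 - 2*s^2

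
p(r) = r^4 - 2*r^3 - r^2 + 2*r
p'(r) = 4*r^3 - 6*r^2 - 2*r + 2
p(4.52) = 221.32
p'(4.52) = 239.76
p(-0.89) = -0.53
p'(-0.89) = -3.79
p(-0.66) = -0.99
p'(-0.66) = -0.44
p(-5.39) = 1117.37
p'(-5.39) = -787.90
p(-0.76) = -0.89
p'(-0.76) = -1.70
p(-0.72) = -0.94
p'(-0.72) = -1.16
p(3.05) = 26.59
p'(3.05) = 53.58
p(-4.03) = 370.37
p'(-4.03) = -349.19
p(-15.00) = 57120.00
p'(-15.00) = -14818.00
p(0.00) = 0.00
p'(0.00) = 2.00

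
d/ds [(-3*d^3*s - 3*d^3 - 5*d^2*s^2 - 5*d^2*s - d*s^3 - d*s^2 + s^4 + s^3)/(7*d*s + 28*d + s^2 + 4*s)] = ((7*d + 2*s + 4)*(3*d^3*s + 3*d^3 + 5*d^2*s^2 + 5*d^2*s + d*s^3 + d*s^2 - s^4 - s^3) + (7*d*s + 28*d + s^2 + 4*s)*(-3*d^3 - 10*d^2*s - 5*d^2 - 3*d*s^2 - 2*d*s + 4*s^3 + 3*s^2))/(7*d*s + 28*d + s^2 + 4*s)^2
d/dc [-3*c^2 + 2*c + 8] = 2 - 6*c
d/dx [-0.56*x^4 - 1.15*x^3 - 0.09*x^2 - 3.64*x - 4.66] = -2.24*x^3 - 3.45*x^2 - 0.18*x - 3.64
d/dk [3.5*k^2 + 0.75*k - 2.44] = 7.0*k + 0.75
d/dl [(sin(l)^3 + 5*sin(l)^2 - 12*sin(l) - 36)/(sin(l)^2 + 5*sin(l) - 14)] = (sin(l)^4 + 10*sin(l)^3 - 5*sin(l)^2 - 68*sin(l) + 348)*cos(l)/((sin(l) - 2)^2*(sin(l) + 7)^2)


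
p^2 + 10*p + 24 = (p + 4)*(p + 6)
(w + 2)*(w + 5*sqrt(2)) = w^2 + 2*w + 5*sqrt(2)*w + 10*sqrt(2)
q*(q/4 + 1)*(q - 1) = q^3/4 + 3*q^2/4 - q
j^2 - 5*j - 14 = (j - 7)*(j + 2)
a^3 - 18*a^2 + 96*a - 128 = (a - 8)^2*(a - 2)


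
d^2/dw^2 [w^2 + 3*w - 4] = 2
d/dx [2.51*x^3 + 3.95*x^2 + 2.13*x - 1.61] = 7.53*x^2 + 7.9*x + 2.13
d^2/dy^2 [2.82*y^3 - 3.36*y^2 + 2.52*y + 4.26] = 16.92*y - 6.72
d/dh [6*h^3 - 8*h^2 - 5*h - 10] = 18*h^2 - 16*h - 5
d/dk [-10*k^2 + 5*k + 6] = 5 - 20*k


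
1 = 1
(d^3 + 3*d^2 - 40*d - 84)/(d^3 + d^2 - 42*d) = (d + 2)/d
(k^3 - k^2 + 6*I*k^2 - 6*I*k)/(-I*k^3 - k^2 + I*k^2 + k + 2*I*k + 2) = k*(I*k^2 - k*(6 + I) + 6)/(k^3 - k^2*(1 + I) + k*(-2 + I) + 2*I)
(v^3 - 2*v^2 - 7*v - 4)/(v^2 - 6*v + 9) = (v^3 - 2*v^2 - 7*v - 4)/(v^2 - 6*v + 9)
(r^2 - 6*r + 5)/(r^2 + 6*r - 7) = (r - 5)/(r + 7)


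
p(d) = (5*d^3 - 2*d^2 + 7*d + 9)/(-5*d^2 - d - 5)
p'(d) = (10*d + 1)*(5*d^3 - 2*d^2 + 7*d + 9)/(-5*d^2 - d - 5)^2 + (15*d^2 - 4*d + 7)/(-5*d^2 - d - 5) = (-25*d^4 - 10*d^3 - 38*d^2 + 110*d - 26)/(25*d^4 + 10*d^3 + 51*d^2 + 10*d + 25)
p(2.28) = -2.22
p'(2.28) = -0.69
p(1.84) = -1.95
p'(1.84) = -0.53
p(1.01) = -1.73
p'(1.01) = 0.08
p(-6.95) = 7.58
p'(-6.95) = -1.00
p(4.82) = -4.41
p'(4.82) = -0.94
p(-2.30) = 2.69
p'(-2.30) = -1.25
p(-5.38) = 5.99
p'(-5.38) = -1.01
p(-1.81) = 2.04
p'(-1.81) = -1.46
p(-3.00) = 3.51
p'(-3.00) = -1.11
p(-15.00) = 15.62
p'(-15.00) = -1.00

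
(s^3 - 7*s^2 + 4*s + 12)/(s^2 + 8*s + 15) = (s^3 - 7*s^2 + 4*s + 12)/(s^2 + 8*s + 15)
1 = 1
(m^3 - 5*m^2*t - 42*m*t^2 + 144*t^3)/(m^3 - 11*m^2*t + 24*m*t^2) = (m + 6*t)/m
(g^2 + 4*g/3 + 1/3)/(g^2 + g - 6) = (g^2 + 4*g/3 + 1/3)/(g^2 + g - 6)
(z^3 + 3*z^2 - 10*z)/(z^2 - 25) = z*(z - 2)/(z - 5)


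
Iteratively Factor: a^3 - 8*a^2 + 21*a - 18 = (a - 2)*(a^2 - 6*a + 9) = (a - 3)*(a - 2)*(a - 3)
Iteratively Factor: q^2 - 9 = (q + 3)*(q - 3)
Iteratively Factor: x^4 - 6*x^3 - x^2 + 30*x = (x)*(x^3 - 6*x^2 - x + 30) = x*(x - 3)*(x^2 - 3*x - 10) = x*(x - 3)*(x + 2)*(x - 5)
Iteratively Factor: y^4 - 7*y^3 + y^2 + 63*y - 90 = (y - 2)*(y^3 - 5*y^2 - 9*y + 45) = (y - 3)*(y - 2)*(y^2 - 2*y - 15) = (y - 5)*(y - 3)*(y - 2)*(y + 3)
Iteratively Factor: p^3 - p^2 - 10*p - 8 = (p - 4)*(p^2 + 3*p + 2) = (p - 4)*(p + 2)*(p + 1)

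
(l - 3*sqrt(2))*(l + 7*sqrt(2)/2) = l^2 + sqrt(2)*l/2 - 21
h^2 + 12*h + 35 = (h + 5)*(h + 7)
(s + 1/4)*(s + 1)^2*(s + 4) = s^4 + 25*s^3/4 + 21*s^2/2 + 25*s/4 + 1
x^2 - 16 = (x - 4)*(x + 4)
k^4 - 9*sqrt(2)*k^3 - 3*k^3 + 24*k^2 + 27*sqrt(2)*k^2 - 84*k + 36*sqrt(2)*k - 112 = (k - 4)*(k + 1)*(k - 7*sqrt(2))*(k - 2*sqrt(2))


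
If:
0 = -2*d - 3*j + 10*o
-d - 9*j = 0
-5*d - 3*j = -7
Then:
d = 3/2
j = -1/6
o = 1/4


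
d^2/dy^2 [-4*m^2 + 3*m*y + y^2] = 2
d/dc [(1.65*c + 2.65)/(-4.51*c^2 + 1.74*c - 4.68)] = (7.4415*c^2 + 23.903*c - 12.333)/(20.3401*c^4 - 15.6948*c^3 + 45.2412*c^2 - 16.2864*c + 21.9024)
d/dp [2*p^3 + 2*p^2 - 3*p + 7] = 6*p^2 + 4*p - 3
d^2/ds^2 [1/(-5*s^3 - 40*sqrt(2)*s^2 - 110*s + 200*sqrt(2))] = 2*((3*s + 8*sqrt(2))*(s^3 + 8*sqrt(2)*s^2 + 22*s - 40*sqrt(2)) - (3*s^2 + 16*sqrt(2)*s + 22)^2)/(5*(s^3 + 8*sqrt(2)*s^2 + 22*s - 40*sqrt(2))^3)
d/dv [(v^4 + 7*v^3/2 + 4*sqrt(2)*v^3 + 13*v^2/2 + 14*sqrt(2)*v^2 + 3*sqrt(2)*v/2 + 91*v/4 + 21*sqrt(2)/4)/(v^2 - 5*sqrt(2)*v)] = (8*v^5 - 44*sqrt(2)*v^4 + 14*v^4 - 320*v^3 - 140*sqrt(2)*v^3 - 651*v^2 - 136*sqrt(2)*v^2 - 42*sqrt(2)*v + 210)/(4*v^2*(v^2 - 10*sqrt(2)*v + 50))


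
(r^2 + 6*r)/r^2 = (r + 6)/r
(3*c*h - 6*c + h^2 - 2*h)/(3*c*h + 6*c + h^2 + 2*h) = (h - 2)/(h + 2)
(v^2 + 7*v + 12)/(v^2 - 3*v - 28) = (v + 3)/(v - 7)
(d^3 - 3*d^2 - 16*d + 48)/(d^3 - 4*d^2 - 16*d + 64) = (d - 3)/(d - 4)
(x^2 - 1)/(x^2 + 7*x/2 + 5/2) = 2*(x - 1)/(2*x + 5)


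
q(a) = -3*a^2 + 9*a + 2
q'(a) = 9 - 6*a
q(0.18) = 3.52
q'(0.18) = 7.92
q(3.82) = -7.40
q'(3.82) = -13.92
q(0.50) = 5.75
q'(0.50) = 6.00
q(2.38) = 6.43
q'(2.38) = -5.28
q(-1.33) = -15.28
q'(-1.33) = 16.98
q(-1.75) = -22.94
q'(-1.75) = 19.50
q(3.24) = -0.33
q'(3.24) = -10.44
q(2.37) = 6.48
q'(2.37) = -5.22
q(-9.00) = -322.00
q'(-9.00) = 63.00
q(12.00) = -322.00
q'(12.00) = -63.00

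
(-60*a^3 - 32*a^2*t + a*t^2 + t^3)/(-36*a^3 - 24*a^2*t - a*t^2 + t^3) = (5*a + t)/(3*a + t)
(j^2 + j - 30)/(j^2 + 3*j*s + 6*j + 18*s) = (j - 5)/(j + 3*s)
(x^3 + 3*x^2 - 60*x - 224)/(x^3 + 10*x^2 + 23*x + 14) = (x^2 - 4*x - 32)/(x^2 + 3*x + 2)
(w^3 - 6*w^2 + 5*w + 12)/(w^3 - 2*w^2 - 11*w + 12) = (w^2 - 2*w - 3)/(w^2 + 2*w - 3)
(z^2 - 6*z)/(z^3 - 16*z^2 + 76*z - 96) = z/(z^2 - 10*z + 16)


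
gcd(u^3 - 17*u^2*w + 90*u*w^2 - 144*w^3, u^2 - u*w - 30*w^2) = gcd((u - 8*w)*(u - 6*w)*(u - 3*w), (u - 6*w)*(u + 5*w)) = u - 6*w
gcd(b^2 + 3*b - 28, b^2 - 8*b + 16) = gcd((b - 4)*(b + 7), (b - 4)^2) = b - 4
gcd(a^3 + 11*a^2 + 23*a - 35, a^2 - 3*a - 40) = a + 5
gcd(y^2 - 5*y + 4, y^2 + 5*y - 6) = y - 1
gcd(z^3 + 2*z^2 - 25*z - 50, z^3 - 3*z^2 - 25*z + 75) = z^2 - 25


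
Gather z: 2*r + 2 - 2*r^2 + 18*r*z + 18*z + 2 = -2*r^2 + 2*r + z*(18*r + 18) + 4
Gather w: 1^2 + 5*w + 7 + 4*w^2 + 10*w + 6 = 4*w^2 + 15*w + 14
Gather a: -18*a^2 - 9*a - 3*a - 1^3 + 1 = -18*a^2 - 12*a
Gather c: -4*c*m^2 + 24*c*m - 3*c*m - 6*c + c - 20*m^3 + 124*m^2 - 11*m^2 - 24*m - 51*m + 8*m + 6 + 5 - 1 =c*(-4*m^2 + 21*m - 5) - 20*m^3 + 113*m^2 - 67*m + 10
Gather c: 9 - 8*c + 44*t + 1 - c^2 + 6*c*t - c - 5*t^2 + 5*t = -c^2 + c*(6*t - 9) - 5*t^2 + 49*t + 10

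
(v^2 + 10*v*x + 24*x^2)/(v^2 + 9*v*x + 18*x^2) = (v + 4*x)/(v + 3*x)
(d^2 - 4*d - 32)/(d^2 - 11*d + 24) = (d + 4)/(d - 3)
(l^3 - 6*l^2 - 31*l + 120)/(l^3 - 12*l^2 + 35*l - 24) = (l + 5)/(l - 1)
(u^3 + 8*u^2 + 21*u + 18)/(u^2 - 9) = (u^2 + 5*u + 6)/(u - 3)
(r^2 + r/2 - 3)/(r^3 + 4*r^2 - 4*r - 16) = (r - 3/2)/(r^2 + 2*r - 8)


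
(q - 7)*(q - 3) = q^2 - 10*q + 21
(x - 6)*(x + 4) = x^2 - 2*x - 24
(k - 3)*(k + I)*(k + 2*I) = k^3 - 3*k^2 + 3*I*k^2 - 2*k - 9*I*k + 6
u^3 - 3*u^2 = u^2*(u - 3)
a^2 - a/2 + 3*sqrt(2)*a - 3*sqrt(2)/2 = (a - 1/2)*(a + 3*sqrt(2))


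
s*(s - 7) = s^2 - 7*s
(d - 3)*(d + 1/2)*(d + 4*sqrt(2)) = d^3 - 5*d^2/2 + 4*sqrt(2)*d^2 - 10*sqrt(2)*d - 3*d/2 - 6*sqrt(2)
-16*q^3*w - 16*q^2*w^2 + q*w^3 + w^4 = w*(-4*q + w)*(q + w)*(4*q + w)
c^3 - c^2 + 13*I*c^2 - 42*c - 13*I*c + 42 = (c - 1)*(c + 6*I)*(c + 7*I)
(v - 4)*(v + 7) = v^2 + 3*v - 28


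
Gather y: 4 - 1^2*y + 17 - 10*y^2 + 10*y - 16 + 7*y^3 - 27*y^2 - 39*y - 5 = 7*y^3 - 37*y^2 - 30*y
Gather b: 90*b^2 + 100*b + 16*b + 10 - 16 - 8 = 90*b^2 + 116*b - 14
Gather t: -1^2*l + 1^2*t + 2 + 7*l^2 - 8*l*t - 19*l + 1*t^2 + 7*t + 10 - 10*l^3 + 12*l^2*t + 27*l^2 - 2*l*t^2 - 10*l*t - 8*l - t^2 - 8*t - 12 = -10*l^3 + 34*l^2 - 2*l*t^2 - 28*l + t*(12*l^2 - 18*l)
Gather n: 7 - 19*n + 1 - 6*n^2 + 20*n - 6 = -6*n^2 + n + 2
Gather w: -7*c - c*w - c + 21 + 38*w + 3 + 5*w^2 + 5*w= -8*c + 5*w^2 + w*(43 - c) + 24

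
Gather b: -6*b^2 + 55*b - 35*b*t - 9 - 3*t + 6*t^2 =-6*b^2 + b*(55 - 35*t) + 6*t^2 - 3*t - 9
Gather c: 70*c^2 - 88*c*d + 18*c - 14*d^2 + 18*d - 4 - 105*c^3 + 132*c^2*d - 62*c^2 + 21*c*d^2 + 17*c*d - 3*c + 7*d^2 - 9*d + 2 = -105*c^3 + c^2*(132*d + 8) + c*(21*d^2 - 71*d + 15) - 7*d^2 + 9*d - 2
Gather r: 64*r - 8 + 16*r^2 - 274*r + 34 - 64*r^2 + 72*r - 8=-48*r^2 - 138*r + 18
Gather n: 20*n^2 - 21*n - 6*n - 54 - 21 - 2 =20*n^2 - 27*n - 77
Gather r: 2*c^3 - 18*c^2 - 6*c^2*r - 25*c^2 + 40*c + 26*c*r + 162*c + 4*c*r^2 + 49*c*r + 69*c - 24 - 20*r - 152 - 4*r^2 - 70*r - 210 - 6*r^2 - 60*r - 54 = 2*c^3 - 43*c^2 + 271*c + r^2*(4*c - 10) + r*(-6*c^2 + 75*c - 150) - 440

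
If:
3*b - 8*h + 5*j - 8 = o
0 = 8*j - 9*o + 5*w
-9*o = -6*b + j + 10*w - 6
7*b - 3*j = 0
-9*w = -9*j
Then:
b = 3/25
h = -299/360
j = 7/25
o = 91/225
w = 7/25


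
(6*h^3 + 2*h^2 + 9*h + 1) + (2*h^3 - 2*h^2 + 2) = 8*h^3 + 9*h + 3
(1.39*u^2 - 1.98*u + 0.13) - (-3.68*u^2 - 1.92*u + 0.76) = 5.07*u^2 - 0.0600000000000001*u - 0.63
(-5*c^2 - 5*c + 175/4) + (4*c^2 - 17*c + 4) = -c^2 - 22*c + 191/4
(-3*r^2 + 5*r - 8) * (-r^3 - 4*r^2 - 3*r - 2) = 3*r^5 + 7*r^4 - 3*r^3 + 23*r^2 + 14*r + 16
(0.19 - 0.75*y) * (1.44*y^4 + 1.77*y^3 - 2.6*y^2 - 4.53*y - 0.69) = -1.08*y^5 - 1.0539*y^4 + 2.2863*y^3 + 2.9035*y^2 - 0.3432*y - 0.1311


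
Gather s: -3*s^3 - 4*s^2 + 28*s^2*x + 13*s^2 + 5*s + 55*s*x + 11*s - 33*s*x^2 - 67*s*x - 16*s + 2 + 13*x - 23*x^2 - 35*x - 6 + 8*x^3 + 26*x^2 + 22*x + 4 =-3*s^3 + s^2*(28*x + 9) + s*(-33*x^2 - 12*x) + 8*x^3 + 3*x^2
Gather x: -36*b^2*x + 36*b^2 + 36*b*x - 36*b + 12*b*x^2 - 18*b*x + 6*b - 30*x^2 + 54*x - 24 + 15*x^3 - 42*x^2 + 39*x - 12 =36*b^2 - 30*b + 15*x^3 + x^2*(12*b - 72) + x*(-36*b^2 + 18*b + 93) - 36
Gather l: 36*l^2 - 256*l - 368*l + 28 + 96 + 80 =36*l^2 - 624*l + 204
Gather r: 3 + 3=6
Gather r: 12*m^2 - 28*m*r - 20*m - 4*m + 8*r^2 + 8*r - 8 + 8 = 12*m^2 - 24*m + 8*r^2 + r*(8 - 28*m)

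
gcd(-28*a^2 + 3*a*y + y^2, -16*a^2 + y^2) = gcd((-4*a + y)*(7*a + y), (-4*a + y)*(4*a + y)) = -4*a + y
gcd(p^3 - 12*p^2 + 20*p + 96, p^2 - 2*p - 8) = p + 2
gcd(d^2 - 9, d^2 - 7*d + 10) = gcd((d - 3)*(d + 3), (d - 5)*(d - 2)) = 1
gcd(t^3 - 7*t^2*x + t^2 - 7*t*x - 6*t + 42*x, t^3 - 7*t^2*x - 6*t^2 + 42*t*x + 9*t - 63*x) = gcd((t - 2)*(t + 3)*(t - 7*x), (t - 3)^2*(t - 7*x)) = -t + 7*x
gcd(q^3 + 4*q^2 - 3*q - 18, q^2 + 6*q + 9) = q^2 + 6*q + 9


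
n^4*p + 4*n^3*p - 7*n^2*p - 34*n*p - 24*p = (n - 3)*(n + 2)*(n + 4)*(n*p + p)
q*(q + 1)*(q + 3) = q^3 + 4*q^2 + 3*q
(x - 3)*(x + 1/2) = x^2 - 5*x/2 - 3/2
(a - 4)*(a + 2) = a^2 - 2*a - 8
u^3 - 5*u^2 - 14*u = u*(u - 7)*(u + 2)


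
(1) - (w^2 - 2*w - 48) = -w^2 + 2*w + 49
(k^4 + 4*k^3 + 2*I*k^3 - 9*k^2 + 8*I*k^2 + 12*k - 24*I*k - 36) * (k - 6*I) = k^5 + 4*k^4 - 4*I*k^4 + 3*k^3 - 16*I*k^3 + 60*k^2 + 30*I*k^2 - 180*k - 72*I*k + 216*I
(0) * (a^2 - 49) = 0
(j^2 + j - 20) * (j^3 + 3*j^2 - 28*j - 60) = j^5 + 4*j^4 - 45*j^3 - 148*j^2 + 500*j + 1200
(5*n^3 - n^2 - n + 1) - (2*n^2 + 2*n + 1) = 5*n^3 - 3*n^2 - 3*n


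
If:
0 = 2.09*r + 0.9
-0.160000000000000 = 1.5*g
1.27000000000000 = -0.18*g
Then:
No Solution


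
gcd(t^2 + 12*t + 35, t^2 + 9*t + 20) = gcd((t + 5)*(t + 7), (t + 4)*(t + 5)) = t + 5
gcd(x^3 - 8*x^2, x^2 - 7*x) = x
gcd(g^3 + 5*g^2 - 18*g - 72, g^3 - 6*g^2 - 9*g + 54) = g + 3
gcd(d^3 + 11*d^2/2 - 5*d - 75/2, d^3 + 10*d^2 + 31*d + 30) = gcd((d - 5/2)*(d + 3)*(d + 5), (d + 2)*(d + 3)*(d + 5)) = d^2 + 8*d + 15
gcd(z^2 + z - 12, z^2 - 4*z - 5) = 1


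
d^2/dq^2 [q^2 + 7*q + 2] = 2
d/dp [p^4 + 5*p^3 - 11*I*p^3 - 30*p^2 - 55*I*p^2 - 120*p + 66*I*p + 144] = 4*p^3 + p^2*(15 - 33*I) + p*(-60 - 110*I) - 120 + 66*I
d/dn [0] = 0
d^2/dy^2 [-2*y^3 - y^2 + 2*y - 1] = -12*y - 2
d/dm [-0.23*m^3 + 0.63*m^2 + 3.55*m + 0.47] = -0.69*m^2 + 1.26*m + 3.55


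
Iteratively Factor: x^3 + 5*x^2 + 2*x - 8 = (x - 1)*(x^2 + 6*x + 8) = (x - 1)*(x + 2)*(x + 4)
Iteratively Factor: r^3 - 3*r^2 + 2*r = (r - 2)*(r^2 - r) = (r - 2)*(r - 1)*(r)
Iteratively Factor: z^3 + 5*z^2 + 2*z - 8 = (z + 2)*(z^2 + 3*z - 4) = (z + 2)*(z + 4)*(z - 1)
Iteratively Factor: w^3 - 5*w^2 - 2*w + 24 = (w - 4)*(w^2 - w - 6) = (w - 4)*(w - 3)*(w + 2)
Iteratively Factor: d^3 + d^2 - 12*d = (d)*(d^2 + d - 12) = d*(d - 3)*(d + 4)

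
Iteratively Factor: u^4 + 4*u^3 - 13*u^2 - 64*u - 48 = (u + 4)*(u^3 - 13*u - 12) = (u - 4)*(u + 4)*(u^2 + 4*u + 3) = (u - 4)*(u + 1)*(u + 4)*(u + 3)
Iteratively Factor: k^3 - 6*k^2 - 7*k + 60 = (k + 3)*(k^2 - 9*k + 20) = (k - 5)*(k + 3)*(k - 4)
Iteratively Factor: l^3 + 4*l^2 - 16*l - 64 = (l + 4)*(l^2 - 16) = (l + 4)^2*(l - 4)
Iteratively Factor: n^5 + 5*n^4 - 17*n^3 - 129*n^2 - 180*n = (n + 4)*(n^4 + n^3 - 21*n^2 - 45*n) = (n - 5)*(n + 4)*(n^3 + 6*n^2 + 9*n) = (n - 5)*(n + 3)*(n + 4)*(n^2 + 3*n) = (n - 5)*(n + 3)^2*(n + 4)*(n)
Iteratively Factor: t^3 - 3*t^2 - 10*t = (t + 2)*(t^2 - 5*t) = t*(t + 2)*(t - 5)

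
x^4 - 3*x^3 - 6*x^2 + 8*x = x*(x - 4)*(x - 1)*(x + 2)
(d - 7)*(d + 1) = d^2 - 6*d - 7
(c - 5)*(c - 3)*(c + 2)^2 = c^4 - 4*c^3 - 13*c^2 + 28*c + 60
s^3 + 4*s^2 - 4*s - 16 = (s - 2)*(s + 2)*(s + 4)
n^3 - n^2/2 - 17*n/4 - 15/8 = (n - 5/2)*(n + 1/2)*(n + 3/2)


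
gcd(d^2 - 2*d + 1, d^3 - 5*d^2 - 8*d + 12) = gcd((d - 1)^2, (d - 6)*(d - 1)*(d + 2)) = d - 1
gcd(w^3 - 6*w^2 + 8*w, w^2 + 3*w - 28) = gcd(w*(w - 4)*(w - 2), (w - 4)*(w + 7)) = w - 4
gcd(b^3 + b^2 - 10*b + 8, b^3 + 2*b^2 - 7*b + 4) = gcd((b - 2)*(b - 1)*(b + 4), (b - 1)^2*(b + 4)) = b^2 + 3*b - 4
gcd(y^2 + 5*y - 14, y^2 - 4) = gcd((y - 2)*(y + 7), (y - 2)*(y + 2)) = y - 2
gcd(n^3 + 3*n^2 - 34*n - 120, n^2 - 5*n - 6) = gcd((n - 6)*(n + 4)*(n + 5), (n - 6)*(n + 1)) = n - 6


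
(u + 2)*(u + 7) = u^2 + 9*u + 14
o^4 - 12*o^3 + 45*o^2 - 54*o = o*(o - 6)*(o - 3)^2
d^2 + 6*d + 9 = (d + 3)^2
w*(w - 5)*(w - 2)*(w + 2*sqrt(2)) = w^4 - 7*w^3 + 2*sqrt(2)*w^3 - 14*sqrt(2)*w^2 + 10*w^2 + 20*sqrt(2)*w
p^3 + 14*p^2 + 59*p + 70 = (p + 2)*(p + 5)*(p + 7)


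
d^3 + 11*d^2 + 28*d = d*(d + 4)*(d + 7)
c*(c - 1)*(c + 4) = c^3 + 3*c^2 - 4*c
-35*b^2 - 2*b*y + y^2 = (-7*b + y)*(5*b + y)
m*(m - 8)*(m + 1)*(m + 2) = m^4 - 5*m^3 - 22*m^2 - 16*m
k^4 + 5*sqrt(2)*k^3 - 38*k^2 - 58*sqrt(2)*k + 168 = (k - 3*sqrt(2))*(k - sqrt(2))*(k + 2*sqrt(2))*(k + 7*sqrt(2))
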